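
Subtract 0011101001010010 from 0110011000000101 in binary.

Method 1 - Direct subtraction (column by column from the right: bit − bit − borrow-in; if negative, add 2 and borrow 1 from the next column):
borrow: 0111011111100100
        0110011000000101
-       0011101001010010
------------------------
        0010101110110011

Method 2 - Add two's complement:
Two's complement of 0011101001010010: invert → 1100010110101101, add 1 → 1100010110101110
  0110011000000101
+ 1100010110101110
------------------
 10010101110110011  (end carry out of the top bit = 1)
Discarding the end carry: 0010101110110011
Decimal check:
  0110011000000101 = 16384 + 8192 + 1024 + 512 + 4 + 1 = 26117
  0011101001010010 = 8192 + 4096 + 2048 + 512 + 64 + 16 + 2 = 14930
  26117 - 14930 = 11187, and 0010101110110011 = 8192 + 2048 + 512 + 256 + 128 + 32 + 16 + 2 + 1 = 11187 ✓



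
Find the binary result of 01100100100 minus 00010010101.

Method 1 - Direct subtraction (column by column from the right: bit − bit − borrow-in; if negative, add 2 and borrow 1 from the next column):
borrow: 00100111110
        01100100100
-       00010010101
-------------------
        01010001111

Method 2 - Add two's complement:
Two's complement of 00010010101: invert → 11101101010, add 1 → 11101101011
  01100100100
+ 11101101011
-------------
 101010001111  (end carry out of the top bit = 1)
Discarding the end carry: 01010001111
Decimal check:
  01100100100 = 512 + 256 + 32 + 4 = 804
  00010010101 = 128 + 16 + 4 + 1 = 149
  804 - 149 = 655, and 01010001111 = 512 + 128 + 8 + 4 + 2 + 1 = 655 ✓



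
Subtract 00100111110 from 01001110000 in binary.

Method 1 - Direct subtraction (column by column from the right: bit − bit − borrow-in; if negative, add 2 and borrow 1 from the next column):
borrow: 01001111100
        01001110000
-       00100111110
-------------------
        00100110010

Method 2 - Add two's complement:
Two's complement of 00100111110: invert → 11011000001, add 1 → 11011000010
  01001110000
+ 11011000010
-------------
 100100110010  (end carry out of the top bit = 1)
Discarding the end carry: 00100110010
Decimal check:
  01001110000 = 512 + 64 + 32 + 16 = 624
  00100111110 = 256 + 32 + 16 + 8 + 4 + 2 = 318
  624 - 318 = 306, and 00100110010 = 256 + 32 + 16 + 2 = 306 ✓



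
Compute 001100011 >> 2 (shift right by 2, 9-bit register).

Original: 001100011 (decimal 99)
Shift right by 2 positions
Drop the 2 low bits; fill with zeros on the left
Result: 000011000 (decimal 24)
Equivalent: 99 >> 2 = 99 ÷ 2^2 = 24



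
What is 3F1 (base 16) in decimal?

Expand by place value (powers of 16):
Digit values: F = 15
3F1 = 3 × 16^2 + 15 × 16^1 + 1 × 16^0
= 3 × 256 + 15 × 16 + 1 × 1
= 768 + 240 + 1
= 1009



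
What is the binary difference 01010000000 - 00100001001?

Method 1 - Direct subtraction (column by column from the right: bit − bit − borrow-in; if negative, add 2 and borrow 1 from the next column):
borrow: 01011111110
        01010000000
-       00100001001
-------------------
        00101110111

Method 2 - Add two's complement:
Two's complement of 00100001001: invert → 11011110110, add 1 → 11011110111
  01010000000
+ 11011110111
-------------
 100101110111  (end carry out of the top bit = 1)
Discarding the end carry: 00101110111
Decimal check:
  01010000000 = 512 + 128 = 640
  00100001001 = 256 + 8 + 1 = 265
  640 - 265 = 375, and 00101110111 = 256 + 64 + 32 + 16 + 4 + 2 + 1 = 375 ✓



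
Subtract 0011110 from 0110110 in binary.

Method 1 - Direct subtraction (column by column from the right: bit − bit − borrow-in; if negative, add 2 and borrow 1 from the next column):
borrow: 0110000
        0110110
-       0011110
---------------
        0011000

Method 2 - Add two's complement:
Two's complement of 0011110: invert → 1100001, add 1 → 1100010
  0110110
+ 1100010
---------
 10011000  (end carry out of the top bit = 1)
Discarding the end carry: 0011000
Decimal check:
  0110110 = 32 + 16 + 4 + 2 = 54
  0011110 = 16 + 8 + 4 + 2 = 30
  54 - 30 = 24, and 0011000 = 16 + 8 = 24 ✓



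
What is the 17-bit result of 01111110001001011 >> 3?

Original: 01111110001001011 (decimal 64587)
Shift right by 3 positions
Drop the 3 low bits; fill with zeros on the left
Result: 00001111110001001 (decimal 8073)
Equivalent: 64587 >> 3 = 64587 ÷ 2^3 = 8073



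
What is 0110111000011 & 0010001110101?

AND: 1 only when both bits are 1
  0110111000011
& 0010001110101
---------------
  0010001000001
Decimal: 3523 & 1141 = 1089



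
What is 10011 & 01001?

AND: 1 only when both bits are 1
  10011
& 01001
-------
  00001
Decimal: 19 & 9 = 1



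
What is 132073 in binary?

Using repeated division by 2:
132073 ÷ 2 = 66036 remainder 1
66036 ÷ 2 = 33018 remainder 0
33018 ÷ 2 = 16509 remainder 0
16509 ÷ 2 = 8254 remainder 1
8254 ÷ 2 = 4127 remainder 0
4127 ÷ 2 = 2063 remainder 1
2063 ÷ 2 = 1031 remainder 1
1031 ÷ 2 = 515 remainder 1
515 ÷ 2 = 257 remainder 1
257 ÷ 2 = 128 remainder 1
128 ÷ 2 = 64 remainder 0
64 ÷ 2 = 32 remainder 0
32 ÷ 2 = 16 remainder 0
16 ÷ 2 = 8 remainder 0
8 ÷ 2 = 4 remainder 0
4 ÷ 2 = 2 remainder 0
2 ÷ 2 = 1 remainder 0
1 ÷ 2 = 0 remainder 1
Reading remainders bottom to top: 100000001111101001



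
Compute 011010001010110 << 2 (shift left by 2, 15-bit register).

Original: 011010001010110 (decimal 13398)
Shift left by 2 positions
Append 2 zeros on the right and drop the 2 high bits that overflow the 15-bit width
Result: 101000101011000 (decimal 20824)
Equivalent: 13398 << 2 = 13398 × 2^2 = 53592, truncated to 15 bits = 20824



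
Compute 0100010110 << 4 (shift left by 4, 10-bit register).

Original: 0100010110 (decimal 278)
Shift left by 4 positions
Append 4 zeros on the right and drop the 4 high bits that overflow the 10-bit width
Result: 0101100000 (decimal 352)
Equivalent: 278 << 4 = 278 × 2^4 = 4448, truncated to 10 bits = 352



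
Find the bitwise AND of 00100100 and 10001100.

AND: 1 only when both bits are 1
  00100100
& 10001100
----------
  00000100
Decimal: 36 & 140 = 4



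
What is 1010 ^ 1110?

XOR: 1 when bits differ
  1010
^ 1110
------
  0100
Decimal: 10 ^ 14 = 4



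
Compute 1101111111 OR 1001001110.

OR: 1 when either bit is 1
  1101111111
| 1001001110
------------
  1101111111
Decimal: 895 | 590 = 895



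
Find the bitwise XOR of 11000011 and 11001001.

XOR: 1 when bits differ
  11000011
^ 11001001
----------
  00001010
Decimal: 195 ^ 201 = 10



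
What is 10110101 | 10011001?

OR: 1 when either bit is 1
  10110101
| 10011001
----------
  10111101
Decimal: 181 | 153 = 189



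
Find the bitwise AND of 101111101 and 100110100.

AND: 1 only when both bits are 1
  101111101
& 100110100
-----------
  100110100
Decimal: 381 & 308 = 308



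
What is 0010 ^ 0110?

XOR: 1 when bits differ
  0010
^ 0110
------
  0100
Decimal: 2 ^ 6 = 4



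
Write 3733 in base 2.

Using repeated division by 2:
3733 ÷ 2 = 1866 remainder 1
1866 ÷ 2 = 933 remainder 0
933 ÷ 2 = 466 remainder 1
466 ÷ 2 = 233 remainder 0
233 ÷ 2 = 116 remainder 1
116 ÷ 2 = 58 remainder 0
58 ÷ 2 = 29 remainder 0
29 ÷ 2 = 14 remainder 1
14 ÷ 2 = 7 remainder 0
7 ÷ 2 = 3 remainder 1
3 ÷ 2 = 1 remainder 1
1 ÷ 2 = 0 remainder 1
Reading remainders bottom to top: 111010010101



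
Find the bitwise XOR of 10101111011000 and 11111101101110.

XOR: 1 when bits differ
  10101111011000
^ 11111101101110
----------------
  01010010110110
Decimal: 11224 ^ 16238 = 5302



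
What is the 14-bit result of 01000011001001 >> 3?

Original: 01000011001001 (decimal 4297)
Shift right by 3 positions
Drop the 3 low bits; fill with zeros on the left
Result: 00001000011001 (decimal 537)
Equivalent: 4297 >> 3 = 4297 ÷ 2^3 = 537



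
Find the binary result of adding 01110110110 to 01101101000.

Add column by column from the right: bit + bit + carry-in; write the sum mod 2, carry 1 when the sum is 2 or 3.
carry:  11111000000
        01110110110
+       01101101000
-------------------
       011100011110
(the carry out of the leftmost column, 0, becomes the leading bit)
Decimal check:
  01110110110 = 512 + 256 + 128 + 32 + 16 + 4 + 2 = 950
  01101101000 = 512 + 256 + 64 + 32 + 8 = 872
  950 + 872 = 1822, and 011100011110 = 1024 + 512 + 256 + 16 + 8 + 4 + 2 = 1822 ✓



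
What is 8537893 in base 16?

Using repeated division by 16 (digits 10–15 are A–F):
8537893 ÷ 16 = 533618 remainder 5
533618 ÷ 16 = 33351 remainder 2
33351 ÷ 16 = 2084 remainder 7
2084 ÷ 16 = 130 remainder 4
130 ÷ 16 = 8 remainder 2
8 ÷ 16 = 0 remainder 8
Reading remainders bottom to top: 824725



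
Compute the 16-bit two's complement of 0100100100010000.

Original: 0100100100010000
Step 1 - Invert all bits: 1011011011101111
Step 2 - Add 1: 1011011011110000
Verification: 0100100100010000 + 1011011011110000 = 10000000000000000; discarding the end carry (carry out of the top bit) leaves the 16-bit value 0000000000000000, as required for x + (-x)



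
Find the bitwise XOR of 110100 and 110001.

XOR: 1 when bits differ
  110100
^ 110001
--------
  000101
Decimal: 52 ^ 49 = 5



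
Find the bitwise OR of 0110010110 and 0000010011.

OR: 1 when either bit is 1
  0110010110
| 0000010011
------------
  0110010111
Decimal: 406 | 19 = 407



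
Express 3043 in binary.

Using repeated division by 2:
3043 ÷ 2 = 1521 remainder 1
1521 ÷ 2 = 760 remainder 1
760 ÷ 2 = 380 remainder 0
380 ÷ 2 = 190 remainder 0
190 ÷ 2 = 95 remainder 0
95 ÷ 2 = 47 remainder 1
47 ÷ 2 = 23 remainder 1
23 ÷ 2 = 11 remainder 1
11 ÷ 2 = 5 remainder 1
5 ÷ 2 = 2 remainder 1
2 ÷ 2 = 1 remainder 0
1 ÷ 2 = 0 remainder 1
Reading remainders bottom to top: 101111100011



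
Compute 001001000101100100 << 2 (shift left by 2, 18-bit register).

Original: 001001000101100100 (decimal 37220)
Shift left by 2 positions
Append 2 zeros on the right
Result: 100100010110010000 (decimal 148880)
Equivalent: 37220 << 2 = 37220 × 2^2 = 148880



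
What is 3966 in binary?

Using repeated division by 2:
3966 ÷ 2 = 1983 remainder 0
1983 ÷ 2 = 991 remainder 1
991 ÷ 2 = 495 remainder 1
495 ÷ 2 = 247 remainder 1
247 ÷ 2 = 123 remainder 1
123 ÷ 2 = 61 remainder 1
61 ÷ 2 = 30 remainder 1
30 ÷ 2 = 15 remainder 0
15 ÷ 2 = 7 remainder 1
7 ÷ 2 = 3 remainder 1
3 ÷ 2 = 1 remainder 1
1 ÷ 2 = 0 remainder 1
Reading remainders bottom to top: 111101111110



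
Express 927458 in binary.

Using repeated division by 2:
927458 ÷ 2 = 463729 remainder 0
463729 ÷ 2 = 231864 remainder 1
231864 ÷ 2 = 115932 remainder 0
115932 ÷ 2 = 57966 remainder 0
57966 ÷ 2 = 28983 remainder 0
28983 ÷ 2 = 14491 remainder 1
14491 ÷ 2 = 7245 remainder 1
7245 ÷ 2 = 3622 remainder 1
3622 ÷ 2 = 1811 remainder 0
1811 ÷ 2 = 905 remainder 1
905 ÷ 2 = 452 remainder 1
452 ÷ 2 = 226 remainder 0
226 ÷ 2 = 113 remainder 0
113 ÷ 2 = 56 remainder 1
56 ÷ 2 = 28 remainder 0
28 ÷ 2 = 14 remainder 0
14 ÷ 2 = 7 remainder 0
7 ÷ 2 = 3 remainder 1
3 ÷ 2 = 1 remainder 1
1 ÷ 2 = 0 remainder 1
Reading remainders bottom to top: 11100010011011100010



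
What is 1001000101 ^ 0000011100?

XOR: 1 when bits differ
  1001000101
^ 0000011100
------------
  1001011001
Decimal: 581 ^ 28 = 601



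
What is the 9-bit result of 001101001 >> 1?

Original: 001101001 (decimal 105)
Shift right by 1 position
Drop the 1 low bit; fill with zero on the left
Result: 000110100 (decimal 52)
Equivalent: 105 >> 1 = 105 ÷ 2^1 = 52



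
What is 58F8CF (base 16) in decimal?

Expand by place value (powers of 16):
Digit values: F = 15, C = 12
58F8CF = 5 × 16^5 + 8 × 16^4 + 15 × 16^3 + 8 × 16^2 + 12 × 16^1 + 15 × 16^0
= 5 × 1048576 + 8 × 65536 + 15 × 4096 + 8 × 256 + 12 × 16 + 15 × 1
= 5242880 + 524288 + 61440 + 2048 + 192 + 15
= 5830863



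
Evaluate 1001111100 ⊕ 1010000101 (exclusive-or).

XOR: 1 when bits differ
  1001111100
^ 1010000101
------------
  0011111001
Decimal: 636 ^ 645 = 249



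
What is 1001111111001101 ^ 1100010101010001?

XOR: 1 when bits differ
  1001111111001101
^ 1100010101010001
------------------
  0101101010011100
Decimal: 40909 ^ 50513 = 23196



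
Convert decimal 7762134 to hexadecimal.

Using repeated division by 16 (digits 10–15 are A–F):
7762134 ÷ 16 = 485133 remainder 6
485133 ÷ 16 = 30320 remainder 13 (D)
30320 ÷ 16 = 1895 remainder 0
1895 ÷ 16 = 118 remainder 7
118 ÷ 16 = 7 remainder 6
7 ÷ 16 = 0 remainder 7
Reading remainders bottom to top: 7670D6



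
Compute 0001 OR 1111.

OR: 1 when either bit is 1
  0001
| 1111
------
  1111
Decimal: 1 | 15 = 15



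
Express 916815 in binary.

Using repeated division by 2:
916815 ÷ 2 = 458407 remainder 1
458407 ÷ 2 = 229203 remainder 1
229203 ÷ 2 = 114601 remainder 1
114601 ÷ 2 = 57300 remainder 1
57300 ÷ 2 = 28650 remainder 0
28650 ÷ 2 = 14325 remainder 0
14325 ÷ 2 = 7162 remainder 1
7162 ÷ 2 = 3581 remainder 0
3581 ÷ 2 = 1790 remainder 1
1790 ÷ 2 = 895 remainder 0
895 ÷ 2 = 447 remainder 1
447 ÷ 2 = 223 remainder 1
223 ÷ 2 = 111 remainder 1
111 ÷ 2 = 55 remainder 1
55 ÷ 2 = 27 remainder 1
27 ÷ 2 = 13 remainder 1
13 ÷ 2 = 6 remainder 1
6 ÷ 2 = 3 remainder 0
3 ÷ 2 = 1 remainder 1
1 ÷ 2 = 0 remainder 1
Reading remainders bottom to top: 11011111110101001111



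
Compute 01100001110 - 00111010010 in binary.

Method 1 - Direct subtraction (column by column from the right: bit − bit − borrow-in; if negative, add 2 and borrow 1 from the next column):
borrow: 01111100000
        01100001110
-       00111010010
-------------------
        00100111100

Method 2 - Add two's complement:
Two's complement of 00111010010: invert → 11000101101, add 1 → 11000101110
  01100001110
+ 11000101110
-------------
 100100111100  (end carry out of the top bit = 1)
Discarding the end carry: 00100111100
Decimal check:
  01100001110 = 512 + 256 + 8 + 4 + 2 = 782
  00111010010 = 256 + 128 + 64 + 16 + 2 = 466
  782 - 466 = 316, and 00100111100 = 256 + 32 + 16 + 8 + 4 = 316 ✓



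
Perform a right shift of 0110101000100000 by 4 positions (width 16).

Original: 0110101000100000 (decimal 27168)
Shift right by 4 positions
Drop the 4 low bits; fill with zeros on the left
Result: 0000011010100010 (decimal 1698)
Equivalent: 27168 >> 4 = 27168 ÷ 2^4 = 1698



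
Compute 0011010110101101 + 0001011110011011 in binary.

Add column by column from the right: bit + bit + carry-in; write the sum mod 2, carry 1 when the sum is 2 or 3.
carry:  0110111101111110
        0011010110101101
+       0001011110011011
------------------------
       00100110101001000
(the carry out of the leftmost column, 0, becomes the leading bit)
Decimal check:
  0011010110101101 = 8192 + 4096 + 1024 + 256 + 128 + 32 + 8 + 4 + 1 = 13741
  0001011110011011 = 4096 + 1024 + 512 + 256 + 128 + 16 + 8 + 2 + 1 = 6043
  13741 + 6043 = 19784, and 00100110101001000 = 16384 + 2048 + 1024 + 256 + 64 + 8 = 19784 ✓



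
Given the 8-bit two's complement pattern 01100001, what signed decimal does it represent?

Binary: 01100001
Sign bit: 0 (non-negative)
Read directly as an unsigned value:
01100001 = 64 + 32 + 1 = 97
Value: 97



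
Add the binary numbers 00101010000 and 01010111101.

Add column by column from the right: bit + bit + carry-in; write the sum mod 2, carry 1 when the sum is 2 or 3.
carry:  11111100000
        00101010000
+       01010111101
-------------------
       010000001101
(the carry out of the leftmost column, 0, becomes the leading bit)
Decimal check:
  00101010000 = 256 + 64 + 16 = 336
  01010111101 = 512 + 128 + 32 + 16 + 8 + 4 + 1 = 701
  336 + 701 = 1037, and 010000001101 = 1024 + 8 + 4 + 1 = 1037 ✓



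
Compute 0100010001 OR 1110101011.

OR: 1 when either bit is 1
  0100010001
| 1110101011
------------
  1110111011
Decimal: 273 | 939 = 955



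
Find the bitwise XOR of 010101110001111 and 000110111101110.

XOR: 1 when bits differ
  010101110001111
^ 000110111101110
-----------------
  010011001100001
Decimal: 11151 ^ 3566 = 9825



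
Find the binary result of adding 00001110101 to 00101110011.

Add column by column from the right: bit + bit + carry-in; write the sum mod 2, carry 1 when the sum is 2 or 3.
carry:  00011101110
        00001110101
+       00101110011
-------------------
       000111101000
(the carry out of the leftmost column, 0, becomes the leading bit)
Decimal check:
  00001110101 = 64 + 32 + 16 + 4 + 1 = 117
  00101110011 = 256 + 64 + 32 + 16 + 2 + 1 = 371
  117 + 371 = 488, and 000111101000 = 256 + 128 + 64 + 32 + 8 = 488 ✓



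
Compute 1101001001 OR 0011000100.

OR: 1 when either bit is 1
  1101001001
| 0011000100
------------
  1111001101
Decimal: 841 | 196 = 973



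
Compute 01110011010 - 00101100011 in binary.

Method 1 - Direct subtraction (column by column from the right: bit − bit − borrow-in; if negative, add 2 and borrow 1 from the next column):
borrow: 00011001110
        01110011010
-       00101100011
-------------------
        01000110111

Method 2 - Add two's complement:
Two's complement of 00101100011: invert → 11010011100, add 1 → 11010011101
  01110011010
+ 11010011101
-------------
 101000110111  (end carry out of the top bit = 1)
Discarding the end carry: 01000110111
Decimal check:
  01110011010 = 512 + 256 + 128 + 16 + 8 + 2 = 922
  00101100011 = 256 + 64 + 32 + 2 + 1 = 355
  922 - 355 = 567, and 01000110111 = 512 + 32 + 16 + 4 + 2 + 1 = 567 ✓



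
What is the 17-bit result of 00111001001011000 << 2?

Original: 00111001001011000 (decimal 29272)
Shift left by 2 positions
Append 2 zeros on the right
Result: 11100100101100000 (decimal 117088)
Equivalent: 29272 << 2 = 29272 × 2^2 = 117088



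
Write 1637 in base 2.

Using repeated division by 2:
1637 ÷ 2 = 818 remainder 1
818 ÷ 2 = 409 remainder 0
409 ÷ 2 = 204 remainder 1
204 ÷ 2 = 102 remainder 0
102 ÷ 2 = 51 remainder 0
51 ÷ 2 = 25 remainder 1
25 ÷ 2 = 12 remainder 1
12 ÷ 2 = 6 remainder 0
6 ÷ 2 = 3 remainder 0
3 ÷ 2 = 1 remainder 1
1 ÷ 2 = 0 remainder 1
Reading remainders bottom to top: 11001100101



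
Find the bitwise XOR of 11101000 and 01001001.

XOR: 1 when bits differ
  11101000
^ 01001001
----------
  10100001
Decimal: 232 ^ 73 = 161



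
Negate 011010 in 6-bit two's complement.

Original: 011010
Step 1 - Invert all bits: 100101
Step 2 - Add 1: 100110
Verification: 011010 + 100110 = 1000000; discarding the end carry (carry out of the top bit) leaves the 6-bit value 000000, as required for x + (-x)



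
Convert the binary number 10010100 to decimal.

Sum of powers of 2 for each 1-bit:
2^2 + 2^4 + 2^7
= 4 + 16 + 128
= 148



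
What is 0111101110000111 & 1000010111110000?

AND: 1 only when both bits are 1
  0111101110000111
& 1000010111110000
------------------
  0000000110000000
Decimal: 31623 & 34288 = 384



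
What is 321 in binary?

Using repeated division by 2:
321 ÷ 2 = 160 remainder 1
160 ÷ 2 = 80 remainder 0
80 ÷ 2 = 40 remainder 0
40 ÷ 2 = 20 remainder 0
20 ÷ 2 = 10 remainder 0
10 ÷ 2 = 5 remainder 0
5 ÷ 2 = 2 remainder 1
2 ÷ 2 = 1 remainder 0
1 ÷ 2 = 0 remainder 1
Reading remainders bottom to top: 101000001



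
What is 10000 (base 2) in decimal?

Sum of powers of 2 for each 1-bit:
2^4
= 16
= 16



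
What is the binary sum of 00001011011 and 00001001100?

Add column by column from the right: bit + bit + carry-in; write the sum mod 2, carry 1 when the sum is 2 or 3.
carry:  00010110000
        00001011011
+       00001001100
-------------------
       000010100111
(the carry out of the leftmost column, 0, becomes the leading bit)
Decimal check:
  00001011011 = 64 + 16 + 8 + 2 + 1 = 91
  00001001100 = 64 + 8 + 4 = 76
  91 + 76 = 167, and 000010100111 = 128 + 32 + 4 + 2 + 1 = 167 ✓



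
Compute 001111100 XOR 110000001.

XOR: 1 when bits differ
  001111100
^ 110000001
-----------
  111111101
Decimal: 124 ^ 385 = 509



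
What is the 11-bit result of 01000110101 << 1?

Original: 01000110101 (decimal 565)
Shift left by 1 position
Append 1 zero on the right
Result: 10001101010 (decimal 1130)
Equivalent: 565 << 1 = 565 × 2^1 = 1130



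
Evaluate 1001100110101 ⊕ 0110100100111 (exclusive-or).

XOR: 1 when bits differ
  1001100110101
^ 0110100100111
---------------
  1111000010010
Decimal: 4917 ^ 3367 = 7698



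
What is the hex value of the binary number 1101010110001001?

Group into 4-bit nibbles from right:
  1101 = D
  0101 = 5
  1000 = 8
  1001 = 9
Result: D589



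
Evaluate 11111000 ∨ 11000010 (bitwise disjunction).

OR: 1 when either bit is 1
  11111000
| 11000010
----------
  11111010
Decimal: 248 | 194 = 250



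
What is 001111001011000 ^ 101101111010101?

XOR: 1 when bits differ
  001111001011000
^ 101101111010101
-----------------
  100010110001101
Decimal: 7768 ^ 23509 = 17805



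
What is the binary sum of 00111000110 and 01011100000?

Add column by column from the right: bit + bit + carry-in; write the sum mod 2, carry 1 when the sum is 2 or 3.
carry:  11110000000
        00111000110
+       01011100000
-------------------
       010010100110
(the carry out of the leftmost column, 0, becomes the leading bit)
Decimal check:
  00111000110 = 256 + 128 + 64 + 4 + 2 = 454
  01011100000 = 512 + 128 + 64 + 32 = 736
  454 + 736 = 1190, and 010010100110 = 1024 + 128 + 32 + 4 + 2 = 1190 ✓



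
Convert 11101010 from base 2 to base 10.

Sum of powers of 2 for each 1-bit:
2^1 + 2^3 + 2^5 + 2^6 + 2^7
= 2 + 8 + 32 + 64 + 128
= 234



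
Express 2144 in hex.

Using repeated division by 16 (digits 10–15 are A–F):
2144 ÷ 16 = 134 remainder 0
134 ÷ 16 = 8 remainder 6
8 ÷ 16 = 0 remainder 8
Reading remainders bottom to top: 860



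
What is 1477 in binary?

Using repeated division by 2:
1477 ÷ 2 = 738 remainder 1
738 ÷ 2 = 369 remainder 0
369 ÷ 2 = 184 remainder 1
184 ÷ 2 = 92 remainder 0
92 ÷ 2 = 46 remainder 0
46 ÷ 2 = 23 remainder 0
23 ÷ 2 = 11 remainder 1
11 ÷ 2 = 5 remainder 1
5 ÷ 2 = 2 remainder 1
2 ÷ 2 = 1 remainder 0
1 ÷ 2 = 0 remainder 1
Reading remainders bottom to top: 10111000101



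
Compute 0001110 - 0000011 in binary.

Method 1 - Direct subtraction (column by column from the right: bit − bit − borrow-in; if negative, add 2 and borrow 1 from the next column):
borrow: 0000110
        0001110
-       0000011
---------------
        0001011

Method 2 - Add two's complement:
Two's complement of 0000011: invert → 1111100, add 1 → 1111101
  0001110
+ 1111101
---------
 10001011  (end carry out of the top bit = 1)
Discarding the end carry: 0001011
Decimal check:
  0001110 = 8 + 4 + 2 = 14
  0000011 = 2 + 1 = 3
  14 - 3 = 11, and 0001011 = 8 + 2 + 1 = 11 ✓



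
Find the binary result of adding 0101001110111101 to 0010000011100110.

Add column by column from the right: bit + bit + carry-in; write the sum mod 2, carry 1 when the sum is 2 or 3.
carry:  0000011111111000
        0101001110111101
+       0010000011100110
------------------------
       00111010010100011
(the carry out of the leftmost column, 0, becomes the leading bit)
Decimal check:
  0101001110111101 = 16384 + 4096 + 512 + 256 + 128 + 32 + 16 + 8 + 4 + 1 = 21437
  0010000011100110 = 8192 + 128 + 64 + 32 + 4 + 2 = 8422
  21437 + 8422 = 29859, and 00111010010100011 = 16384 + 8192 + 4096 + 1024 + 128 + 32 + 2 + 1 = 29859 ✓



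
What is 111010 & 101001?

AND: 1 only when both bits are 1
  111010
& 101001
--------
  101000
Decimal: 58 & 41 = 40



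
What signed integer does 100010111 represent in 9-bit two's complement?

Binary: 100010111
Sign bit: 1 (negative)
Invert: 011101000
Add 1:  011101001
Magnitude: 011101001 = 128 + 64 + 32 + 8 + 1 = 233
Value: -233



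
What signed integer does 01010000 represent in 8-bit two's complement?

Binary: 01010000
Sign bit: 0 (non-negative)
Read directly as an unsigned value:
01010000 = 64 + 16 = 80
Value: 80



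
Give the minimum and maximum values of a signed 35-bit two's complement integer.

For 35-bit two's complement:
Minimum: -2^34 = -17179869184
Maximum: 2^34 - 1 = 17179869183



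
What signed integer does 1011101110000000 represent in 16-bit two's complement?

Binary: 1011101110000000
Sign bit: 1 (negative)
Invert: 0100010001111111
Add 1:  0100010010000000
Magnitude: 0100010010000000 = 16384 + 1024 + 128 = 17536
Value: -17536



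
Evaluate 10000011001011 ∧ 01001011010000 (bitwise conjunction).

AND: 1 only when both bits are 1
  10000011001011
& 01001011010000
----------------
  00000011000000
Decimal: 8395 & 4816 = 192



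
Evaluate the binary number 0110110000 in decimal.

Sum of powers of 2 for each 1-bit:
2^4 + 2^5 + 2^7 + 2^8
= 16 + 32 + 128 + 256
= 432



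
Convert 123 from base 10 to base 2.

Using repeated division by 2:
123 ÷ 2 = 61 remainder 1
61 ÷ 2 = 30 remainder 1
30 ÷ 2 = 15 remainder 0
15 ÷ 2 = 7 remainder 1
7 ÷ 2 = 3 remainder 1
3 ÷ 2 = 1 remainder 1
1 ÷ 2 = 0 remainder 1
Reading remainders bottom to top: 1111011



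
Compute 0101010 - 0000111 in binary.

Method 1 - Direct subtraction (column by column from the right: bit − bit − borrow-in; if negative, add 2 and borrow 1 from the next column):
borrow: 0001110
        0101010
-       0000111
---------------
        0100011

Method 2 - Add two's complement:
Two's complement of 0000111: invert → 1111000, add 1 → 1111001
  0101010
+ 1111001
---------
 10100011  (end carry out of the top bit = 1)
Discarding the end carry: 0100011
Decimal check:
  0101010 = 32 + 8 + 2 = 42
  0000111 = 4 + 2 + 1 = 7
  42 - 7 = 35, and 0100011 = 32 + 2 + 1 = 35 ✓



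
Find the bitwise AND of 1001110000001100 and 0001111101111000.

AND: 1 only when both bits are 1
  1001110000001100
& 0001111101111000
------------------
  0001110000001000
Decimal: 39948 & 8056 = 7176



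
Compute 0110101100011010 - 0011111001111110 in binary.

Method 1 - Direct subtraction (column by column from the right: bit − bit − borrow-in; if negative, add 2 and borrow 1 from the next column):
borrow: 0111100111111000
        0110101100011010
-       0011111001111110
------------------------
        0010110010011100

Method 2 - Add two's complement:
Two's complement of 0011111001111110: invert → 1100000110000001, add 1 → 1100000110000010
  0110101100011010
+ 1100000110000010
------------------
 10010110010011100  (end carry out of the top bit = 1)
Discarding the end carry: 0010110010011100
Decimal check:
  0110101100011010 = 16384 + 8192 + 2048 + 512 + 256 + 16 + 8 + 2 = 27418
  0011111001111110 = 8192 + 4096 + 2048 + 1024 + 512 + 64 + 32 + 16 + 8 + 4 + 2 = 15998
  27418 - 15998 = 11420, and 0010110010011100 = 8192 + 2048 + 1024 + 128 + 16 + 8 + 4 = 11420 ✓



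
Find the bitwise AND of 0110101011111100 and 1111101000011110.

AND: 1 only when both bits are 1
  0110101011111100
& 1111101000011110
------------------
  0110101000011100
Decimal: 27388 & 64030 = 27164



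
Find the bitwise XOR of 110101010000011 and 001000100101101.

XOR: 1 when bits differ
  110101010000011
^ 001000100101101
-----------------
  111101110101110
Decimal: 27267 ^ 4397 = 31662



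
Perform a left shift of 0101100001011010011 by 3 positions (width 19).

Original: 0101100001011010011 (decimal 180947)
Shift left by 3 positions
Append 3 zeros on the right and drop the 3 high bits that overflow the 19-bit width
Result: 1100001011010011000 (decimal 399000)
Equivalent: 180947 << 3 = 180947 × 2^3 = 1447576, truncated to 19 bits = 399000



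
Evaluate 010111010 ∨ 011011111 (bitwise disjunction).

OR: 1 when either bit is 1
  010111010
| 011011111
-----------
  011111111
Decimal: 186 | 223 = 255



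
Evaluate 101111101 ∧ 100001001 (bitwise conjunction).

AND: 1 only when both bits are 1
  101111101
& 100001001
-----------
  100001001
Decimal: 381 & 265 = 265



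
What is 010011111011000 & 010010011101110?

AND: 1 only when both bits are 1
  010011111011000
& 010010011101110
-----------------
  010010011001000
Decimal: 10200 & 9454 = 9416



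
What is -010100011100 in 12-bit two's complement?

Original: 010100011100
Step 1 - Invert all bits: 101011100011
Step 2 - Add 1: 101011100100
Verification: 010100011100 + 101011100100 = 1000000000000; discarding the end carry (carry out of the top bit) leaves the 12-bit value 000000000000, as required for x + (-x)



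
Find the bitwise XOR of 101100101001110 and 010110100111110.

XOR: 1 when bits differ
  101100101001110
^ 010110100111110
-----------------
  111010001110000
Decimal: 22862 ^ 11582 = 29808



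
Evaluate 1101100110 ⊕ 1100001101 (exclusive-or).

XOR: 1 when bits differ
  1101100110
^ 1100001101
------------
  0001101011
Decimal: 870 ^ 781 = 107



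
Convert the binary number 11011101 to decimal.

Sum of powers of 2 for each 1-bit:
2^0 + 2^2 + 2^3 + 2^4 + 2^6 + 2^7
= 1 + 4 + 8 + 16 + 64 + 128
= 221



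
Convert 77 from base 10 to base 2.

Using repeated division by 2:
77 ÷ 2 = 38 remainder 1
38 ÷ 2 = 19 remainder 0
19 ÷ 2 = 9 remainder 1
9 ÷ 2 = 4 remainder 1
4 ÷ 2 = 2 remainder 0
2 ÷ 2 = 1 remainder 0
1 ÷ 2 = 0 remainder 1
Reading remainders bottom to top: 1001101



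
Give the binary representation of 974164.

Using repeated division by 2:
974164 ÷ 2 = 487082 remainder 0
487082 ÷ 2 = 243541 remainder 0
243541 ÷ 2 = 121770 remainder 1
121770 ÷ 2 = 60885 remainder 0
60885 ÷ 2 = 30442 remainder 1
30442 ÷ 2 = 15221 remainder 0
15221 ÷ 2 = 7610 remainder 1
7610 ÷ 2 = 3805 remainder 0
3805 ÷ 2 = 1902 remainder 1
1902 ÷ 2 = 951 remainder 0
951 ÷ 2 = 475 remainder 1
475 ÷ 2 = 237 remainder 1
237 ÷ 2 = 118 remainder 1
118 ÷ 2 = 59 remainder 0
59 ÷ 2 = 29 remainder 1
29 ÷ 2 = 14 remainder 1
14 ÷ 2 = 7 remainder 0
7 ÷ 2 = 3 remainder 1
3 ÷ 2 = 1 remainder 1
1 ÷ 2 = 0 remainder 1
Reading remainders bottom to top: 11101101110101010100



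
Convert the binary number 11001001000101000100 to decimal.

Sum of powers of 2 for each 1-bit:
2^2 + 2^6 + 2^8 + 2^12 + 2^15 + 2^18 + 2^19
= 4 + 64 + 256 + 4096 + 32768 + 262144 + 524288
= 823620



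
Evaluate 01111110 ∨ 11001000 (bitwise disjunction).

OR: 1 when either bit is 1
  01111110
| 11001000
----------
  11111110
Decimal: 126 | 200 = 254



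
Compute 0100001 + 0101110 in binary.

Add column by column from the right: bit + bit + carry-in; write the sum mod 2, carry 1 when the sum is 2 or 3.
carry:  1000000
        0100001
+       0101110
---------------
       01001111
(the carry out of the leftmost column, 0, becomes the leading bit)
Decimal check:
  0100001 = 32 + 1 = 33
  0101110 = 32 + 8 + 4 + 2 = 46
  33 + 46 = 79, and 01001111 = 64 + 8 + 4 + 2 + 1 = 79 ✓



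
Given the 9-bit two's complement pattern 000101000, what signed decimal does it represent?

Binary: 000101000
Sign bit: 0 (non-negative)
Read directly as an unsigned value:
000101000 = 32 + 8 = 40
Value: 40



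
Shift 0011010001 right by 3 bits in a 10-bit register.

Original: 0011010001 (decimal 209)
Shift right by 3 positions
Drop the 3 low bits; fill with zeros on the left
Result: 0000011010 (decimal 26)
Equivalent: 209 >> 3 = 209 ÷ 2^3 = 26



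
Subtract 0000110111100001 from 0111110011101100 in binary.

Method 1 - Direct subtraction (column by column from the right: bit − bit − borrow-in; if negative, add 2 and borrow 1 from the next column):
borrow: 0001111000000110
        0111110011101100
-       0000110111100001
------------------------
        0110111100001011

Method 2 - Add two's complement:
Two's complement of 0000110111100001: invert → 1111001000011110, add 1 → 1111001000011111
  0111110011101100
+ 1111001000011111
------------------
 10110111100001011  (end carry out of the top bit = 1)
Discarding the end carry: 0110111100001011
Decimal check:
  0111110011101100 = 16384 + 8192 + 4096 + 2048 + 1024 + 128 + 64 + 32 + 8 + 4 = 31980
  0000110111100001 = 2048 + 1024 + 256 + 128 + 64 + 32 + 1 = 3553
  31980 - 3553 = 28427, and 0110111100001011 = 16384 + 8192 + 2048 + 1024 + 512 + 256 + 8 + 2 + 1 = 28427 ✓



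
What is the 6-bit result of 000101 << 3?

Original: 000101 (decimal 5)
Shift left by 3 positions
Append 3 zeros on the right
Result: 101000 (decimal 40)
Equivalent: 5 << 3 = 5 × 2^3 = 40



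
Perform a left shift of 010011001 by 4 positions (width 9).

Original: 010011001 (decimal 153)
Shift left by 4 positions
Append 4 zeros on the right and drop the 4 high bits that overflow the 9-bit width
Result: 110010000 (decimal 400)
Equivalent: 153 << 4 = 153 × 2^4 = 2448, truncated to 9 bits = 400



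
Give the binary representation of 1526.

Using repeated division by 2:
1526 ÷ 2 = 763 remainder 0
763 ÷ 2 = 381 remainder 1
381 ÷ 2 = 190 remainder 1
190 ÷ 2 = 95 remainder 0
95 ÷ 2 = 47 remainder 1
47 ÷ 2 = 23 remainder 1
23 ÷ 2 = 11 remainder 1
11 ÷ 2 = 5 remainder 1
5 ÷ 2 = 2 remainder 1
2 ÷ 2 = 1 remainder 0
1 ÷ 2 = 0 remainder 1
Reading remainders bottom to top: 10111110110



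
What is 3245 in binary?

Using repeated division by 2:
3245 ÷ 2 = 1622 remainder 1
1622 ÷ 2 = 811 remainder 0
811 ÷ 2 = 405 remainder 1
405 ÷ 2 = 202 remainder 1
202 ÷ 2 = 101 remainder 0
101 ÷ 2 = 50 remainder 1
50 ÷ 2 = 25 remainder 0
25 ÷ 2 = 12 remainder 1
12 ÷ 2 = 6 remainder 0
6 ÷ 2 = 3 remainder 0
3 ÷ 2 = 1 remainder 1
1 ÷ 2 = 0 remainder 1
Reading remainders bottom to top: 110010101101



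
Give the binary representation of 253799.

Using repeated division by 2:
253799 ÷ 2 = 126899 remainder 1
126899 ÷ 2 = 63449 remainder 1
63449 ÷ 2 = 31724 remainder 1
31724 ÷ 2 = 15862 remainder 0
15862 ÷ 2 = 7931 remainder 0
7931 ÷ 2 = 3965 remainder 1
3965 ÷ 2 = 1982 remainder 1
1982 ÷ 2 = 991 remainder 0
991 ÷ 2 = 495 remainder 1
495 ÷ 2 = 247 remainder 1
247 ÷ 2 = 123 remainder 1
123 ÷ 2 = 61 remainder 1
61 ÷ 2 = 30 remainder 1
30 ÷ 2 = 15 remainder 0
15 ÷ 2 = 7 remainder 1
7 ÷ 2 = 3 remainder 1
3 ÷ 2 = 1 remainder 1
1 ÷ 2 = 0 remainder 1
Reading remainders bottom to top: 111101111101100111



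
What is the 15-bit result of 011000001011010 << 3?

Original: 011000001011010 (decimal 12378)
Shift left by 3 positions
Append 3 zeros on the right and drop the 3 high bits that overflow the 15-bit width
Result: 000001011010000 (decimal 720)
Equivalent: 12378 << 3 = 12378 × 2^3 = 99024, truncated to 15 bits = 720



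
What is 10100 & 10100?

AND: 1 only when both bits are 1
  10100
& 10100
-------
  10100
Decimal: 20 & 20 = 20



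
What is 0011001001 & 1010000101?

AND: 1 only when both bits are 1
  0011001001
& 1010000101
------------
  0010000001
Decimal: 201 & 645 = 129



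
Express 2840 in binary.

Using repeated division by 2:
2840 ÷ 2 = 1420 remainder 0
1420 ÷ 2 = 710 remainder 0
710 ÷ 2 = 355 remainder 0
355 ÷ 2 = 177 remainder 1
177 ÷ 2 = 88 remainder 1
88 ÷ 2 = 44 remainder 0
44 ÷ 2 = 22 remainder 0
22 ÷ 2 = 11 remainder 0
11 ÷ 2 = 5 remainder 1
5 ÷ 2 = 2 remainder 1
2 ÷ 2 = 1 remainder 0
1 ÷ 2 = 0 remainder 1
Reading remainders bottom to top: 101100011000



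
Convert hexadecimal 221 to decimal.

Expand by place value (powers of 16):
221 = 2 × 16^2 + 2 × 16^1 + 1 × 16^0
= 2 × 256 + 2 × 16 + 1 × 1
= 512 + 32 + 1
= 545



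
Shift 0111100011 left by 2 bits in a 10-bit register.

Original: 0111100011 (decimal 483)
Shift left by 2 positions
Append 2 zeros on the right and drop the 2 high bits that overflow the 10-bit width
Result: 1110001100 (decimal 908)
Equivalent: 483 << 2 = 483 × 2^2 = 1932, truncated to 10 bits = 908



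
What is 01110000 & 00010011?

AND: 1 only when both bits are 1
  01110000
& 00010011
----------
  00010000
Decimal: 112 & 19 = 16



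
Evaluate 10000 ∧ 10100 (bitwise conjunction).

AND: 1 only when both bits are 1
  10000
& 10100
-------
  10000
Decimal: 16 & 20 = 16



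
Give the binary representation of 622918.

Using repeated division by 2:
622918 ÷ 2 = 311459 remainder 0
311459 ÷ 2 = 155729 remainder 1
155729 ÷ 2 = 77864 remainder 1
77864 ÷ 2 = 38932 remainder 0
38932 ÷ 2 = 19466 remainder 0
19466 ÷ 2 = 9733 remainder 0
9733 ÷ 2 = 4866 remainder 1
4866 ÷ 2 = 2433 remainder 0
2433 ÷ 2 = 1216 remainder 1
1216 ÷ 2 = 608 remainder 0
608 ÷ 2 = 304 remainder 0
304 ÷ 2 = 152 remainder 0
152 ÷ 2 = 76 remainder 0
76 ÷ 2 = 38 remainder 0
38 ÷ 2 = 19 remainder 0
19 ÷ 2 = 9 remainder 1
9 ÷ 2 = 4 remainder 1
4 ÷ 2 = 2 remainder 0
2 ÷ 2 = 1 remainder 0
1 ÷ 2 = 0 remainder 1
Reading remainders bottom to top: 10011000000101000110



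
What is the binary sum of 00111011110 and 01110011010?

Add column by column from the right: bit + bit + carry-in; write the sum mod 2, carry 1 when the sum is 2 or 3.
carry:  11100111100
        00111011110
+       01110011010
-------------------
       010101111000
(the carry out of the leftmost column, 0, becomes the leading bit)
Decimal check:
  00111011110 = 256 + 128 + 64 + 16 + 8 + 4 + 2 = 478
  01110011010 = 512 + 256 + 128 + 16 + 8 + 2 = 922
  478 + 922 = 1400, and 010101111000 = 1024 + 256 + 64 + 32 + 16 + 8 = 1400 ✓



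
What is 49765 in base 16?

Using repeated division by 16 (digits 10–15 are A–F):
49765 ÷ 16 = 3110 remainder 5
3110 ÷ 16 = 194 remainder 6
194 ÷ 16 = 12 remainder 2
12 ÷ 16 = 0 remainder 12 (C)
Reading remainders bottom to top: C265



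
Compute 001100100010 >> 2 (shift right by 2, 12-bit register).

Original: 001100100010 (decimal 802)
Shift right by 2 positions
Drop the 2 low bits; fill with zeros on the left
Result: 000011001000 (decimal 200)
Equivalent: 802 >> 2 = 802 ÷ 2^2 = 200



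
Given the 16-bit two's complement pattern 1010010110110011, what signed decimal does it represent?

Binary: 1010010110110011
Sign bit: 1 (negative)
Invert: 0101101001001100
Add 1:  0101101001001101
Magnitude: 0101101001001101 = 16384 + 4096 + 2048 + 512 + 64 + 8 + 4 + 1 = 23117
Value: -23117



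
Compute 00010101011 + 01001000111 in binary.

Add column by column from the right: bit + bit + carry-in; write the sum mod 2, carry 1 when the sum is 2 or 3.
carry:  00000011110
        00010101011
+       01001000111
-------------------
       001011110010
(the carry out of the leftmost column, 0, becomes the leading bit)
Decimal check:
  00010101011 = 128 + 32 + 8 + 2 + 1 = 171
  01001000111 = 512 + 64 + 4 + 2 + 1 = 583
  171 + 583 = 754, and 001011110010 = 512 + 128 + 64 + 32 + 16 + 2 = 754 ✓



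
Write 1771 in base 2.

Using repeated division by 2:
1771 ÷ 2 = 885 remainder 1
885 ÷ 2 = 442 remainder 1
442 ÷ 2 = 221 remainder 0
221 ÷ 2 = 110 remainder 1
110 ÷ 2 = 55 remainder 0
55 ÷ 2 = 27 remainder 1
27 ÷ 2 = 13 remainder 1
13 ÷ 2 = 6 remainder 1
6 ÷ 2 = 3 remainder 0
3 ÷ 2 = 1 remainder 1
1 ÷ 2 = 0 remainder 1
Reading remainders bottom to top: 11011101011



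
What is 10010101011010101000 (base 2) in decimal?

Sum of powers of 2 for each 1-bit:
2^3 + 2^5 + 2^7 + 2^9 + 2^10 + 2^12 + 2^14 + 2^16 + 2^19
= 8 + 32 + 128 + 512 + 1024 + 4096 + 16384 + 65536 + 524288
= 612008



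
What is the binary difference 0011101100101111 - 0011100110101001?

Method 1 - Direct subtraction (column by column from the right: bit − bit − borrow-in; if negative, add 2 and borrow 1 from the next column):
borrow: 0000001100000000
        0011101100101111
-       0011100110101001
------------------------
        0000000110000110

Method 2 - Add two's complement:
Two's complement of 0011100110101001: invert → 1100011001010110, add 1 → 1100011001010111
  0011101100101111
+ 1100011001010111
------------------
 10000000110000110  (end carry out of the top bit = 1)
Discarding the end carry: 0000000110000110
Decimal check:
  0011101100101111 = 8192 + 4096 + 2048 + 512 + 256 + 32 + 8 + 4 + 2 + 1 = 15151
  0011100110101001 = 8192 + 4096 + 2048 + 256 + 128 + 32 + 8 + 1 = 14761
  15151 - 14761 = 390, and 0000000110000110 = 256 + 128 + 4 + 2 = 390 ✓



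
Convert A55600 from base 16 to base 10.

Expand by place value (powers of 16):
Digit values: A = 10
A55600 = 10 × 16^5 + 5 × 16^4 + 5 × 16^3 + 6 × 16^2 + 0 × 16^1 + 0 × 16^0
= 10 × 1048576 + 5 × 65536 + 5 × 4096 + 6 × 256 + 0 × 16 + 0 × 1
= 10485760 + 327680 + 20480 + 1536 + 0 + 0
= 10835456

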